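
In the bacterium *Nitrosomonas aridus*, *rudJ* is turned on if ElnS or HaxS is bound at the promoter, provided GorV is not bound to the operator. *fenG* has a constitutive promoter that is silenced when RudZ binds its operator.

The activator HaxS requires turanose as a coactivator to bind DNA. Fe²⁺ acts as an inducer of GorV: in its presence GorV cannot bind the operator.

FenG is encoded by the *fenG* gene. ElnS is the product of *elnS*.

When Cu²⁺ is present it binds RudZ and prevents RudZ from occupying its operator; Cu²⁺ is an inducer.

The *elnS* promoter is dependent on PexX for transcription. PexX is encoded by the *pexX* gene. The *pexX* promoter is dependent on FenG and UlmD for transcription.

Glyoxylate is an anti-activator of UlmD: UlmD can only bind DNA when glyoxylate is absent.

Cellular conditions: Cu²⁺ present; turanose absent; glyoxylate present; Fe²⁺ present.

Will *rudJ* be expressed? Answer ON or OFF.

OFF

Fe²⁺ is present, so GorV is inactive.
Cu²⁺ is present, so RudZ is inactive.
With no repressor bound, *fenG* is transcribed.
So FenG is produced and active.
Glyoxylate is present, so UlmD is inactive.
Required activator UlmD is absent, so *pexX* is not transcribed.
So PexX is not produced.
Required activator PexX is absent, so *elnS* is not transcribed.
So ElnS is not produced.
Turanose is absent, so HaxS is inactive.
No activator is available at the *rudJ* promoter, so *rudJ* is not transcribed.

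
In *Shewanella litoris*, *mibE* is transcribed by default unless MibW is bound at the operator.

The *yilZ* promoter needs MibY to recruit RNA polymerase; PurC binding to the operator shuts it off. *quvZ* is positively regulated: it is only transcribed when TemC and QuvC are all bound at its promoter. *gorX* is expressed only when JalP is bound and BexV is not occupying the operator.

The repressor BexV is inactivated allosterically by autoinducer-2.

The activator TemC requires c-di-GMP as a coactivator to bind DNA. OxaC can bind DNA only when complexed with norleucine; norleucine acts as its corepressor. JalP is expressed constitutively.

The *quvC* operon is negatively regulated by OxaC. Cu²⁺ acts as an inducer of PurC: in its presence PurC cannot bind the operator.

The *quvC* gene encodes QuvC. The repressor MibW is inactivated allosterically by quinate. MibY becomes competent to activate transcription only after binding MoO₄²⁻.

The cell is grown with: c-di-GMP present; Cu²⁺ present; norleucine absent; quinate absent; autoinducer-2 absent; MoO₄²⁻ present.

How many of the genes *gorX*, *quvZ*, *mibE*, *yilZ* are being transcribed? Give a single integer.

2

Autoinducer-2 is absent, so BexV is active.
JalP is produced constitutively and is active.
With repressor BexV bound, *gorX* is not transcribed.
→ *gorX* is OFF.
c-di-GMP is present, so TemC is active.
Norleucine is absent, so OxaC is inactive.
With no repressor bound, *quvC* is transcribed.
So QuvC is produced and active.
No repressor is bound and TemC and QuvC are active, so *quvZ* is transcribed.
→ *quvZ* is ON.
Quinate is absent, so MibW is active.
With repressor MibW bound, *mibE* is not transcribed.
→ *mibE* is OFF.
MoO₄²⁻ is present, so MibY is active.
Cu²⁺ is present, so PurC is inactive.
No repressor is bound and MibY is active, so *yilZ* is transcribed.
→ *yilZ* is ON.
2 of the 4 genes are transcribed.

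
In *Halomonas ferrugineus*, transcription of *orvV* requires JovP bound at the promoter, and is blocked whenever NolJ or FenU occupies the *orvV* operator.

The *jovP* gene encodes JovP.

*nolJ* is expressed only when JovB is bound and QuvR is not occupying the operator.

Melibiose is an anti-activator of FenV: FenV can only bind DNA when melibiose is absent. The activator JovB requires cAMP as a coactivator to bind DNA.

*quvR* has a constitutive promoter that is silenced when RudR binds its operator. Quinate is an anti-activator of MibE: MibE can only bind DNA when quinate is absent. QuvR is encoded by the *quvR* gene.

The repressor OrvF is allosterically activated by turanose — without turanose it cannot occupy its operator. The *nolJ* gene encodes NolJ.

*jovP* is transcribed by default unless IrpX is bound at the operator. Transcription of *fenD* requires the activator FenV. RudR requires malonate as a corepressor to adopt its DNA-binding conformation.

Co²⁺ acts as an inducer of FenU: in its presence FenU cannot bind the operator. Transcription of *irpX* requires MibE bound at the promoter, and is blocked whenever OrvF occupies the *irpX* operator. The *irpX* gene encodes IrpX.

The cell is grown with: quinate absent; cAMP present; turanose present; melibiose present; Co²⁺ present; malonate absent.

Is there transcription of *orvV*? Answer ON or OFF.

cAMP is present, so JovB is active.
Malonate is absent, so RudR is inactive.
With no repressor bound, *quvR* is transcribed.
So QuvR is produced and active.
With repressor QuvR bound, *nolJ* is not transcribed.
So NolJ is not produced.
Quinate is absent, so MibE is active.
Turanose is present, so OrvF is active.
With repressor OrvF bound, *irpX* is not transcribed.
So IrpX is not produced.
With no repressor bound, *jovP* is transcribed.
So JovP is produced and active.
Co²⁺ is present, so FenU is inactive.
No repressor is bound and JovP is active, so *orvV* is transcribed.

ON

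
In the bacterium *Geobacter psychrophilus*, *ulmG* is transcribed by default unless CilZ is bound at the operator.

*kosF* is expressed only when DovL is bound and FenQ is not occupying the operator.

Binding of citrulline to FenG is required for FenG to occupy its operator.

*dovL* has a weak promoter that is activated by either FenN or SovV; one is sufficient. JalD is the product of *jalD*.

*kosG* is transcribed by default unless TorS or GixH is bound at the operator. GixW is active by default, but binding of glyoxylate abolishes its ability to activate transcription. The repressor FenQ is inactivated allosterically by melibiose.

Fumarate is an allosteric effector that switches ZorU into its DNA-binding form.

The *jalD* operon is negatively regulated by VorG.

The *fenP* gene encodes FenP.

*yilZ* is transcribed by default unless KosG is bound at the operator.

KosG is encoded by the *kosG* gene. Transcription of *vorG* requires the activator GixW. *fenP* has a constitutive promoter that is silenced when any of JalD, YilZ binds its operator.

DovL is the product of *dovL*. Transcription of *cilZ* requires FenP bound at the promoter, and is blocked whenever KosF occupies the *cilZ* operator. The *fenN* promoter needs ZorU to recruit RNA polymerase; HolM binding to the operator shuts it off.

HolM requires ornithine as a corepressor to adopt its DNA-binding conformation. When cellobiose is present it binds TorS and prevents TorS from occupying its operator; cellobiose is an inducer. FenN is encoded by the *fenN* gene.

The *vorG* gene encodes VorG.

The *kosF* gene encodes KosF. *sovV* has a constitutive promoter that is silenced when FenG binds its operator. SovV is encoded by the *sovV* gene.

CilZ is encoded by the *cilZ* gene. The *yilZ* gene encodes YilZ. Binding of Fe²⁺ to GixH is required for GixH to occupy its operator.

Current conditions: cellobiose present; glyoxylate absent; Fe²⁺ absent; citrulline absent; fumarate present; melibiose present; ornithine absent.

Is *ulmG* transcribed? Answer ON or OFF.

ON

Glyoxylate is absent, so GixW is active.
No repressor is bound and GixW is active, so *vorG* is transcribed.
So VorG is produced and active.
With repressor VorG bound, *jalD* is not transcribed.
So JalD is not produced.
Cellobiose is present, so TorS is inactive.
Fe²⁺ is absent, so GixH is inactive.
With no repressor bound, *kosG* is transcribed.
So KosG is produced and active.
With repressor KosG bound, *yilZ* is not transcribed.
So YilZ is not produced.
With no repressor bound, *fenP* is transcribed.
So FenP is produced and active.
Melibiose is present, so FenQ is inactive.
Fumarate is present, so ZorU is active.
Ornithine is absent, so HolM is inactive.
No repressor is bound and ZorU is active, so *fenN* is transcribed.
So FenN is produced and active.
Citrulline is absent, so FenG is inactive.
With no repressor bound, *sovV* is transcribed.
So SovV is produced and active.
Activator FenN is present, so *dovL* is transcribed.
So DovL is produced and active.
No repressor is bound and DovL is active, so *kosF* is transcribed.
So KosF is produced and active.
With repressor KosF bound, *cilZ* is not transcribed.
So CilZ is not produced.
With no repressor bound, *ulmG* is transcribed.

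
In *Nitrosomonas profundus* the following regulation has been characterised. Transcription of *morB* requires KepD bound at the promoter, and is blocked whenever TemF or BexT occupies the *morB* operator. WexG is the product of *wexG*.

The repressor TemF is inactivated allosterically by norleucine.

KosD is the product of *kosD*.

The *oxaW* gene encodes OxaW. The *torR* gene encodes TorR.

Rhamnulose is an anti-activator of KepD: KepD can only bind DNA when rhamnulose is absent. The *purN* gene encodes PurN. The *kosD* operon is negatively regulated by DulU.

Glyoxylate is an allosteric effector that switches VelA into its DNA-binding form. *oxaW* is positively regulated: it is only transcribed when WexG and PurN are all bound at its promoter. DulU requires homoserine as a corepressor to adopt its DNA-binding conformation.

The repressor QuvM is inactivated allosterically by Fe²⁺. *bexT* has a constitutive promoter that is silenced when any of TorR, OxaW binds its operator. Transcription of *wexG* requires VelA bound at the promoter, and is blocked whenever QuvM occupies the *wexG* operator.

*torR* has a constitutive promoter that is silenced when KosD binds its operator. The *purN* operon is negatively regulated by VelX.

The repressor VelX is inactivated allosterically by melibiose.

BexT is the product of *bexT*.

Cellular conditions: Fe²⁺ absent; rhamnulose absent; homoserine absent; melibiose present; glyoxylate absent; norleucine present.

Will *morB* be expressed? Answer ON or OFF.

OFF

Norleucine is present, so TemF is inactive.
Rhamnulose is absent, so KepD is active.
Homoserine is absent, so DulU is inactive.
With no repressor bound, *kosD* is transcribed.
So KosD is produced and active.
With repressor KosD bound, *torR* is not transcribed.
So TorR is not produced.
Fe²⁺ is absent, so QuvM is active.
Glyoxylate is absent, so VelA is inactive.
With repressor QuvM bound, *wexG* is not transcribed.
So WexG is not produced.
Melibiose is present, so VelX is inactive.
With no repressor bound, *purN* is transcribed.
So PurN is produced and active.
Required activator WexG is absent, so *oxaW* is not transcribed.
So OxaW is not produced.
With no repressor bound, *bexT* is transcribed.
So BexT is produced and active.
With repressor BexT bound, *morB* is not transcribed.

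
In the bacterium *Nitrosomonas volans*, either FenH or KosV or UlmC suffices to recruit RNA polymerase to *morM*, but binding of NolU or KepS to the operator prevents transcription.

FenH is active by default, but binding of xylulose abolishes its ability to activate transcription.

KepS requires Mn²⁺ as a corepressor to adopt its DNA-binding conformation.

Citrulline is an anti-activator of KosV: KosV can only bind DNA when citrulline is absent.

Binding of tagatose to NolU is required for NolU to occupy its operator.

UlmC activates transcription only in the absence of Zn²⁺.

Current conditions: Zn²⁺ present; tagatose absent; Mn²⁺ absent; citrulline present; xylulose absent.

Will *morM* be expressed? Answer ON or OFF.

Tagatose is absent, so NolU is inactive.
Mn²⁺ is absent, so KepS is inactive.
Xylulose is absent, so FenH is active.
Citrulline is present, so KosV is inactive.
Zn²⁺ is present, so UlmC is inactive.
Activator FenH is present, so *morM* is transcribed.

ON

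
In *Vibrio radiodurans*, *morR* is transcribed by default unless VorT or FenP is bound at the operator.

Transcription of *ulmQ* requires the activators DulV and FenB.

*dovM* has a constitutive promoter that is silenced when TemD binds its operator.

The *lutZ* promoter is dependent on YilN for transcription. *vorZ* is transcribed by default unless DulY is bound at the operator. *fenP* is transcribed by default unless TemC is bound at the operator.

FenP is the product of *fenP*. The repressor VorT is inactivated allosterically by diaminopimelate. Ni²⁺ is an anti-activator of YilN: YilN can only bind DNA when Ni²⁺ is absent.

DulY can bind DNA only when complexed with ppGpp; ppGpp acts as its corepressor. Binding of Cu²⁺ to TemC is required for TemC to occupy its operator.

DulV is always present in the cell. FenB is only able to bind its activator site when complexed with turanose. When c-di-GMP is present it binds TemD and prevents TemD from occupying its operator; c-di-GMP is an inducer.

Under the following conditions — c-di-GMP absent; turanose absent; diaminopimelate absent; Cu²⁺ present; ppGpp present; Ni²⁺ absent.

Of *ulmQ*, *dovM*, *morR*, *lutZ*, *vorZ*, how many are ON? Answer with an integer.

DulV is produced constitutively and is active.
Turanose is absent, so FenB is inactive.
Required activator FenB is absent, so *ulmQ* is not transcribed.
→ *ulmQ* is OFF.
c-di-GMP is absent, so TemD is active.
With repressor TemD bound, *dovM* is not transcribed.
→ *dovM* is OFF.
Diaminopimelate is absent, so VorT is active.
Cu²⁺ is present, so TemC is active.
With repressor TemC bound, *fenP* is not transcribed.
So FenP is not produced.
With repressor VorT bound, *morR* is not transcribed.
→ *morR* is OFF.
Ni²⁺ is absent, so YilN is active.
No repressor is bound and YilN is active, so *lutZ* is transcribed.
→ *lutZ* is ON.
ppGpp is present, so DulY is active.
With repressor DulY bound, *vorZ* is not transcribed.
→ *vorZ* is OFF.
1 of the 5 genes is transcribed.

1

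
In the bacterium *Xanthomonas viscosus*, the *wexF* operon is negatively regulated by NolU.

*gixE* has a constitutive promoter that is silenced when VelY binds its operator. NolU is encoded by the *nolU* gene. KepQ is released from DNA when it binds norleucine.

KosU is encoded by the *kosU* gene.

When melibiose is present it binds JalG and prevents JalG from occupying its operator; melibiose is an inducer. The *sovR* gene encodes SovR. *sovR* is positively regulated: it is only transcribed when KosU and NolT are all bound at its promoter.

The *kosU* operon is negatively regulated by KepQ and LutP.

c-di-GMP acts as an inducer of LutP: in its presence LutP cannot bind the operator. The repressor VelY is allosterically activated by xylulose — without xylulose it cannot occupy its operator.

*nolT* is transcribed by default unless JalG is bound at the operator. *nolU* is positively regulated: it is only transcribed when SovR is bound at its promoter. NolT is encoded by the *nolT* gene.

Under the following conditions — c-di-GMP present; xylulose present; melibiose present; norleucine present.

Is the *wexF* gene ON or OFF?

OFF

Norleucine is present, so KepQ is inactive.
c-di-GMP is present, so LutP is inactive.
With no repressor bound, *kosU* is transcribed.
So KosU is produced and active.
Melibiose is present, so JalG is inactive.
With no repressor bound, *nolT* is transcribed.
So NolT is produced and active.
No repressor is bound and KosU and NolT are active, so *sovR* is transcribed.
So SovR is produced and active.
No repressor is bound and SovR is active, so *nolU* is transcribed.
So NolU is produced and active.
With repressor NolU bound, *wexF* is not transcribed.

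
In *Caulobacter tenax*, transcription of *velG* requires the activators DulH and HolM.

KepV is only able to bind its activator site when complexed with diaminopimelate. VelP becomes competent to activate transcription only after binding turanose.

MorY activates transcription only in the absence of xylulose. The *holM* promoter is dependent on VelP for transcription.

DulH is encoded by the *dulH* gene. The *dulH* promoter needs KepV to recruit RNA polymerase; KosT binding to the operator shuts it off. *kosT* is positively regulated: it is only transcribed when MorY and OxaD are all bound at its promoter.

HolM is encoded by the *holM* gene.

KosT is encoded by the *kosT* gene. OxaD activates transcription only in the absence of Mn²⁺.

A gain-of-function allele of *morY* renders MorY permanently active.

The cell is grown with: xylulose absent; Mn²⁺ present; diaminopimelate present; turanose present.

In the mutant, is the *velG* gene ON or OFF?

ON

MorY is constitutively active in this strain.
Mn²⁺ is present, so OxaD is inactive.
Required activator OxaD is absent, so *kosT* is not transcribed.
So KosT is not produced.
Diaminopimelate is present, so KepV is active.
No repressor is bound and KepV is active, so *dulH* is transcribed.
So DulH is produced and active.
Turanose is present, so VelP is active.
No repressor is bound and VelP is active, so *holM* is transcribed.
So HolM is produced and active.
No repressor is bound and DulH and HolM are active, so *velG* is transcribed.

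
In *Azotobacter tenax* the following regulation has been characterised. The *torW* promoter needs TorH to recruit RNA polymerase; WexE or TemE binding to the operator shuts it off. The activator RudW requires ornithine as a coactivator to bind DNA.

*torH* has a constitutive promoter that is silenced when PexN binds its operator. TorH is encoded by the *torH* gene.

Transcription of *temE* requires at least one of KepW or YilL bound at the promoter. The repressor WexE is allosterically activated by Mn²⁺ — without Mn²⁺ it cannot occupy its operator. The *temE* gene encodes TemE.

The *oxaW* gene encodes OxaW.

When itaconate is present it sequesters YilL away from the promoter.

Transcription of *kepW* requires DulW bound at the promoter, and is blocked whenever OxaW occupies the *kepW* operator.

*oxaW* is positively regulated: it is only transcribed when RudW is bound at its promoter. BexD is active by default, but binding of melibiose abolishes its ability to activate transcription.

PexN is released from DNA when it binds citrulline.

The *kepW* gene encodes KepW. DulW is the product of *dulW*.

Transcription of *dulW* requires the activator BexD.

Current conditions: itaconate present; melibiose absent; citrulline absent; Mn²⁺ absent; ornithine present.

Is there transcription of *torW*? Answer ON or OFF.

Citrulline is absent, so PexN is active.
With repressor PexN bound, *torH* is not transcribed.
So TorH is not produced.
Mn²⁺ is absent, so WexE is inactive.
Melibiose is absent, so BexD is active.
No repressor is bound and BexD is active, so *dulW* is transcribed.
So DulW is produced and active.
Ornithine is present, so RudW is active.
No repressor is bound and RudW is active, so *oxaW* is transcribed.
So OxaW is produced and active.
With repressor OxaW bound, *kepW* is not transcribed.
So KepW is not produced.
Itaconate is present, so YilL is inactive.
No activator is available at the *temE* promoter, so *temE* is not transcribed.
So TemE is not produced.
Required activator TorH is absent, so *torW* is not transcribed.

OFF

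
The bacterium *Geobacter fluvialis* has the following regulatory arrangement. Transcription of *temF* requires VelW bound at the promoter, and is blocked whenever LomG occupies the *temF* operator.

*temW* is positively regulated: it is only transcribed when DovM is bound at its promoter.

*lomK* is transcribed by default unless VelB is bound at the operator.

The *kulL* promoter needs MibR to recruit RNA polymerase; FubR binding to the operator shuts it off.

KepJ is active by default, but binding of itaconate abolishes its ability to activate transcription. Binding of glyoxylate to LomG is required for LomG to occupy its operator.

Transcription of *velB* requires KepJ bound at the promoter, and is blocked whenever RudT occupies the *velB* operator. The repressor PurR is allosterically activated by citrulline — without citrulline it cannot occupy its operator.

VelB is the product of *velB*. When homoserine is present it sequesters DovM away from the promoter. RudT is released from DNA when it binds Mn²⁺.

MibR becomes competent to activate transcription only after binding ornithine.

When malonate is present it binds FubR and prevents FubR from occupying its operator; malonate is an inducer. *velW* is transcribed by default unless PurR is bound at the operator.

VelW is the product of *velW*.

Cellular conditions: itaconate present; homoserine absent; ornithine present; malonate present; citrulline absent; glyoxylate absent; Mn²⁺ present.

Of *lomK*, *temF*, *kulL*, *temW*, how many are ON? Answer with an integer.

Itaconate is present, so KepJ is inactive.
Mn²⁺ is present, so RudT is inactive.
Required activator KepJ is absent, so *velB* is not transcribed.
So VelB is not produced.
With no repressor bound, *lomK* is transcribed.
→ *lomK* is ON.
Citrulline is absent, so PurR is inactive.
With no repressor bound, *velW* is transcribed.
So VelW is produced and active.
Glyoxylate is absent, so LomG is inactive.
No repressor is bound and VelW is active, so *temF* is transcribed.
→ *temF* is ON.
Malonate is present, so FubR is inactive.
Ornithine is present, so MibR is active.
No repressor is bound and MibR is active, so *kulL* is transcribed.
→ *kulL* is ON.
Homoserine is absent, so DovM is active.
No repressor is bound and DovM is active, so *temW* is transcribed.
→ *temW* is ON.
4 of the 4 genes are transcribed.

4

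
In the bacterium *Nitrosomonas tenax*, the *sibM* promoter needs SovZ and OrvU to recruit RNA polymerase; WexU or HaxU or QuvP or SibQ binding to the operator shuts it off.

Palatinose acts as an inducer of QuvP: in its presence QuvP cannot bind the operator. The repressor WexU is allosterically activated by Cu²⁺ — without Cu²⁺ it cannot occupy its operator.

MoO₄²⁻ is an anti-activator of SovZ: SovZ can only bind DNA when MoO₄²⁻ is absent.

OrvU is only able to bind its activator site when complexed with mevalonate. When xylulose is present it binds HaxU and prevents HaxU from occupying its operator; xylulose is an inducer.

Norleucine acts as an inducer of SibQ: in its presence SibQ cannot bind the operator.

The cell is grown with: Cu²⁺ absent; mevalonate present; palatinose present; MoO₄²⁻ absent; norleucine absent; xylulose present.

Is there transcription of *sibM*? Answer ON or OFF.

Cu²⁺ is absent, so WexU is inactive.
Xylulose is present, so HaxU is inactive.
Palatinose is present, so QuvP is inactive.
Norleucine is absent, so SibQ is active.
MoO₄²⁻ is absent, so SovZ is active.
Mevalonate is present, so OrvU is active.
With repressor SibQ bound, *sibM* is not transcribed.

OFF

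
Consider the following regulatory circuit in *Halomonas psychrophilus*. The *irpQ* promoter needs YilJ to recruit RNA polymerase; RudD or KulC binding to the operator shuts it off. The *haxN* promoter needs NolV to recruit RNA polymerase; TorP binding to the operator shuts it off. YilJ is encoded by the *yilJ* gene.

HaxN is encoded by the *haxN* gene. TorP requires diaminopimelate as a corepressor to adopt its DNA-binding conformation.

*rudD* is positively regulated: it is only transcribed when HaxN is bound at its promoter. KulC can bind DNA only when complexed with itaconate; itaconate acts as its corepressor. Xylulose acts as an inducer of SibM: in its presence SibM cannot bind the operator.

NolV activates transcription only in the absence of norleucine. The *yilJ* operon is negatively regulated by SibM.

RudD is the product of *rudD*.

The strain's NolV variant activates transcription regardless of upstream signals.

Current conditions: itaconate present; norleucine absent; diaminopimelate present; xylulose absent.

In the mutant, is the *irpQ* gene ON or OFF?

Xylulose is absent, so SibM is active.
With repressor SibM bound, *yilJ* is not transcribed.
So YilJ is not produced.
NolV is constitutively active in this strain.
Diaminopimelate is present, so TorP is active.
With repressor TorP bound, *haxN* is not transcribed.
So HaxN is not produced.
Required activator HaxN is absent, so *rudD* is not transcribed.
So RudD is not produced.
Itaconate is present, so KulC is active.
With repressor KulC bound, *irpQ* is not transcribed.

OFF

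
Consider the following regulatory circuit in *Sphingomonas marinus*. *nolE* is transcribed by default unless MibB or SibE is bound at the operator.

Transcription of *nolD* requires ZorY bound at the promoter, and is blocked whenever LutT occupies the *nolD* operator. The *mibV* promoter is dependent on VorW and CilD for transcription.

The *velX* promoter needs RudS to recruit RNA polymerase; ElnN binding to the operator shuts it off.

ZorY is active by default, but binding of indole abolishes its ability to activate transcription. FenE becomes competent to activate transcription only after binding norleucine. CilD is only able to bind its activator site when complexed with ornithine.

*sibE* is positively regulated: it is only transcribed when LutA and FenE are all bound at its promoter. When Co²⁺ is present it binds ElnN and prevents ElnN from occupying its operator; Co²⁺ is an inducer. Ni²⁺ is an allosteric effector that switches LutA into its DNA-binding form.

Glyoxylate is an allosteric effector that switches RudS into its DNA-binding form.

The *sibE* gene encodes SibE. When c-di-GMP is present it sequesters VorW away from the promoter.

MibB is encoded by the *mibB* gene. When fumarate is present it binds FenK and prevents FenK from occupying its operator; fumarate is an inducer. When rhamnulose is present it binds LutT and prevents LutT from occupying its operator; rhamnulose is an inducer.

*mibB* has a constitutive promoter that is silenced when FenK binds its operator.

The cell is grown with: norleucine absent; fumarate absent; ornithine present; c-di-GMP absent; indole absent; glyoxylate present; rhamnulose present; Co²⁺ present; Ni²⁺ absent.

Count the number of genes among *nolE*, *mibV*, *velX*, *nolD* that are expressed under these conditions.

Fumarate is absent, so FenK is active.
With repressor FenK bound, *mibB* is not transcribed.
So MibB is not produced.
Ni²⁺ is absent, so LutA is inactive.
Norleucine is absent, so FenE is inactive.
Required activator LutA is absent, so *sibE* is not transcribed.
So SibE is not produced.
With no repressor bound, *nolE* is transcribed.
→ *nolE* is ON.
c-di-GMP is absent, so VorW is active.
Ornithine is present, so CilD is active.
No repressor is bound and VorW and CilD are active, so *mibV* is transcribed.
→ *mibV* is ON.
Glyoxylate is present, so RudS is active.
Co²⁺ is present, so ElnN is inactive.
No repressor is bound and RudS is active, so *velX* is transcribed.
→ *velX* is ON.
Rhamnulose is present, so LutT is inactive.
Indole is absent, so ZorY is active.
No repressor is bound and ZorY is active, so *nolD* is transcribed.
→ *nolD* is ON.
4 of the 4 genes are transcribed.

4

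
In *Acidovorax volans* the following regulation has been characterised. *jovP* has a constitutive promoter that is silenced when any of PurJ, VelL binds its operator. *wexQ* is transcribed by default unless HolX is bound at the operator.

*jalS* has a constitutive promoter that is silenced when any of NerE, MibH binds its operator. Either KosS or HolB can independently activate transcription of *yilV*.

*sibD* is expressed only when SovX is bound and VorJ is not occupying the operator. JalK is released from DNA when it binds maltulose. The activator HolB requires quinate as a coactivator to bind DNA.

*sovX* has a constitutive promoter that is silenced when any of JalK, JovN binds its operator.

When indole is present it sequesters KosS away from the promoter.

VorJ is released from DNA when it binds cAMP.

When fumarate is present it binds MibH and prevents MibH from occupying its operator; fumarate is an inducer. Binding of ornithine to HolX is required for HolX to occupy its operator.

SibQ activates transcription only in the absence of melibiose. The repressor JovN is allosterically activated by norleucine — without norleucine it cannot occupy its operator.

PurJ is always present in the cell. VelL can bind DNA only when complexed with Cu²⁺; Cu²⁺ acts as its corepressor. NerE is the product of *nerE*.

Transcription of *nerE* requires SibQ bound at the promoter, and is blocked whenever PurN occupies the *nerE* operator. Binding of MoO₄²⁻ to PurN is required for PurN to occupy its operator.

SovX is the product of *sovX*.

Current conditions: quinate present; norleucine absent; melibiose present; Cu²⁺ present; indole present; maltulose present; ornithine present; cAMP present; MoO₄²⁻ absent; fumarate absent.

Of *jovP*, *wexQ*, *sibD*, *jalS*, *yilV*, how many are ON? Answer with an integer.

PurJ is produced constitutively and is active.
Cu²⁺ is present, so VelL is active.
With repressor PurJ bound, *jovP* is not transcribed.
→ *jovP* is OFF.
Ornithine is present, so HolX is active.
With repressor HolX bound, *wexQ* is not transcribed.
→ *wexQ* is OFF.
Maltulose is present, so JalK is inactive.
Norleucine is absent, so JovN is inactive.
With no repressor bound, *sovX* is transcribed.
So SovX is produced and active.
cAMP is present, so VorJ is inactive.
No repressor is bound and SovX is active, so *sibD* is transcribed.
→ *sibD* is ON.
MoO₄²⁻ is absent, so PurN is inactive.
Melibiose is present, so SibQ is inactive.
Required activator SibQ is absent, so *nerE* is not transcribed.
So NerE is not produced.
Fumarate is absent, so MibH is active.
With repressor MibH bound, *jalS* is not transcribed.
→ *jalS* is OFF.
Indole is present, so KosS is inactive.
Quinate is present, so HolB is active.
Activator HolB is present, so *yilV* is transcribed.
→ *yilV* is ON.
2 of the 5 genes are transcribed.

2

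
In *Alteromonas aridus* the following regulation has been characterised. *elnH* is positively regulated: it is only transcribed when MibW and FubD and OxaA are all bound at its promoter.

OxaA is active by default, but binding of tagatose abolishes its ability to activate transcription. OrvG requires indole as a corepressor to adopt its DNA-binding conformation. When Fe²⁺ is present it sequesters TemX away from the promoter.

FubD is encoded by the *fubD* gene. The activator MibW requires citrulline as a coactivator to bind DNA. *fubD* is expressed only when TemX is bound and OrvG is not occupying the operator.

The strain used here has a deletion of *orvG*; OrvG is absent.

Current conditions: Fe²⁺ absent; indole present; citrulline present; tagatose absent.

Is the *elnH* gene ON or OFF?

ON

Citrulline is present, so MibW is active.
OrvG is non-functional in this strain, so it has no effect.
Fe²⁺ is absent, so TemX is active.
No repressor is bound and TemX is active, so *fubD* is transcribed.
So FubD is produced and active.
Tagatose is absent, so OxaA is active.
No repressor is bound and MibW and FubD and OxaA are active, so *elnH* is transcribed.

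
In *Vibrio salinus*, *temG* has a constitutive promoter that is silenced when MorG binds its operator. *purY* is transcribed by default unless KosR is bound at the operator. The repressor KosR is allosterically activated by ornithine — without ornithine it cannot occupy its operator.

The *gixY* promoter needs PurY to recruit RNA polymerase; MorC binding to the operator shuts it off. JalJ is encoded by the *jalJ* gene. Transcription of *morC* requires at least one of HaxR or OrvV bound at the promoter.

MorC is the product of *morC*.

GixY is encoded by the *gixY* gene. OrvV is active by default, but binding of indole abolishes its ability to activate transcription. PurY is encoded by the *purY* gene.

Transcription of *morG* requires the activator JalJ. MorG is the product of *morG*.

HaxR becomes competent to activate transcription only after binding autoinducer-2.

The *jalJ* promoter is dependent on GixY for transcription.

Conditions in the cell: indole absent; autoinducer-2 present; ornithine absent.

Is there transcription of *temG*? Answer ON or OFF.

ON

Autoinducer-2 is present, so HaxR is active.
Indole is absent, so OrvV is active.
Activator HaxR is present, so *morC* is transcribed.
So MorC is produced and active.
Ornithine is absent, so KosR is inactive.
With no repressor bound, *purY* is transcribed.
So PurY is produced and active.
With repressor MorC bound, *gixY* is not transcribed.
So GixY is not produced.
Required activator GixY is absent, so *jalJ* is not transcribed.
So JalJ is not produced.
Required activator JalJ is absent, so *morG* is not transcribed.
So MorG is not produced.
With no repressor bound, *temG* is transcribed.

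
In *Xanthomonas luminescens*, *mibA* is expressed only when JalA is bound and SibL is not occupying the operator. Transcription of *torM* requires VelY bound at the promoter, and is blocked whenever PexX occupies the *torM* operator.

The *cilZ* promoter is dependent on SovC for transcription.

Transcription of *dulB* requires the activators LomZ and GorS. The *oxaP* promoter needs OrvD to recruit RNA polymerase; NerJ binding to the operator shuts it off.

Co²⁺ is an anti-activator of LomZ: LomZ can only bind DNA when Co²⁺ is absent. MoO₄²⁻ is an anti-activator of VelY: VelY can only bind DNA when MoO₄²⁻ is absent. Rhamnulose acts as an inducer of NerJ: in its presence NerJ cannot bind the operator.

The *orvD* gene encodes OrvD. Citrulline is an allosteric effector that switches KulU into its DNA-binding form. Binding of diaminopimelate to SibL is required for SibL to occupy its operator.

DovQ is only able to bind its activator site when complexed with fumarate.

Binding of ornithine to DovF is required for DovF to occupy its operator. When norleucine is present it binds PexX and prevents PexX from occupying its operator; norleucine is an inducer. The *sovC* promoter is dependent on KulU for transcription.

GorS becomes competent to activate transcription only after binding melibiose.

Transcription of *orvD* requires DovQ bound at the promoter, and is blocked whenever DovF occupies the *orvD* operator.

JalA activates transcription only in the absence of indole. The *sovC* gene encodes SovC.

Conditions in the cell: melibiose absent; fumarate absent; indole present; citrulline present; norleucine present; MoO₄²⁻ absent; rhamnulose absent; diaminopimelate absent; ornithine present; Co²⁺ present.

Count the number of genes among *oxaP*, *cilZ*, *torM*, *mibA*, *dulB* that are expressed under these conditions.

Ornithine is present, so DovF is active.
Fumarate is absent, so DovQ is inactive.
With repressor DovF bound, *orvD* is not transcribed.
So OrvD is not produced.
Rhamnulose is absent, so NerJ is active.
With repressor NerJ bound, *oxaP* is not transcribed.
→ *oxaP* is OFF.
Citrulline is present, so KulU is active.
No repressor is bound and KulU is active, so *sovC* is transcribed.
So SovC is produced and active.
No repressor is bound and SovC is active, so *cilZ* is transcribed.
→ *cilZ* is ON.
Norleucine is present, so PexX is inactive.
MoO₄²⁻ is absent, so VelY is active.
No repressor is bound and VelY is active, so *torM* is transcribed.
→ *torM* is ON.
Indole is present, so JalA is inactive.
Diaminopimelate is absent, so SibL is inactive.
Required activator JalA is absent, so *mibA* is not transcribed.
→ *mibA* is OFF.
Co²⁺ is present, so LomZ is inactive.
Melibiose is absent, so GorS is inactive.
Required activator LomZ is absent, so *dulB* is not transcribed.
→ *dulB* is OFF.
2 of the 5 genes are transcribed.

2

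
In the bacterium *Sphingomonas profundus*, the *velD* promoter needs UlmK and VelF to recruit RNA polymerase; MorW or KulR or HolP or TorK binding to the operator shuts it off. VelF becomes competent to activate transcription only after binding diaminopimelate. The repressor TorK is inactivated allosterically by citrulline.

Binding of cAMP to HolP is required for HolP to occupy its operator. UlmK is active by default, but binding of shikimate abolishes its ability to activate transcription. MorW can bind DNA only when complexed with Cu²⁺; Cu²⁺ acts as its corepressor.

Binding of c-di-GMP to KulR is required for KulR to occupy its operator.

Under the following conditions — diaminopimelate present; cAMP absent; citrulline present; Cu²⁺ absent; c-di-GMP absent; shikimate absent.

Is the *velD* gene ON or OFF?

Cu²⁺ is absent, so MorW is inactive.
c-di-GMP is absent, so KulR is inactive.
cAMP is absent, so HolP is inactive.
Shikimate is absent, so UlmK is active.
Diaminopimelate is present, so VelF is active.
Citrulline is present, so TorK is inactive.
No repressor is bound and UlmK and VelF are active, so *velD* is transcribed.

ON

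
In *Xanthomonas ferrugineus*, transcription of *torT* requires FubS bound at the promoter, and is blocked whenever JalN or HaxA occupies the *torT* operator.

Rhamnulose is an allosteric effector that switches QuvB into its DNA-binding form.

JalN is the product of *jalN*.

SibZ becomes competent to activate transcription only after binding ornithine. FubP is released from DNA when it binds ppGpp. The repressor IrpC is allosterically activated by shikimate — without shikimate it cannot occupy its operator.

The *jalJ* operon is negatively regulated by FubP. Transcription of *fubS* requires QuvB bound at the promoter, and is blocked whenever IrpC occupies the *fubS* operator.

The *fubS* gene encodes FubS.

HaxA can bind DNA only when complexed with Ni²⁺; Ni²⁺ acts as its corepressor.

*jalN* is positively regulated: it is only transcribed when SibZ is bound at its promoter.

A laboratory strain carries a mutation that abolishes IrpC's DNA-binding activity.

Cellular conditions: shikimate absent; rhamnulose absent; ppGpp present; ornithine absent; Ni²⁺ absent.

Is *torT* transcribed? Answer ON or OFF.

IrpC is non-functional in this strain, so it has no effect.
Rhamnulose is absent, so QuvB is inactive.
Required activator QuvB is absent, so *fubS* is not transcribed.
So FubS is not produced.
Ornithine is absent, so SibZ is inactive.
Required activator SibZ is absent, so *jalN* is not transcribed.
So JalN is not produced.
Ni²⁺ is absent, so HaxA is inactive.
Required activator FubS is absent, so *torT* is not transcribed.

OFF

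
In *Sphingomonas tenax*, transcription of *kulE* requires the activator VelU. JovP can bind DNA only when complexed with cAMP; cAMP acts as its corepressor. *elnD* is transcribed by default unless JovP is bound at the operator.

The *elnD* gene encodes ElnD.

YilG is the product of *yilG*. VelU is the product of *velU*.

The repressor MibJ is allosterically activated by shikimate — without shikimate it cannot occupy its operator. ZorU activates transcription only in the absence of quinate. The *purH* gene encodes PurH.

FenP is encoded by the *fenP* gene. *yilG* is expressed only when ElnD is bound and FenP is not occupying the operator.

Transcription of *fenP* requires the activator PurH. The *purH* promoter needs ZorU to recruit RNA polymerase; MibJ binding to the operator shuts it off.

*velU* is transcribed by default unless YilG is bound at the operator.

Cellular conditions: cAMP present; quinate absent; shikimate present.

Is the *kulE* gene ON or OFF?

ON

Quinate is absent, so ZorU is active.
Shikimate is present, so MibJ is active.
With repressor MibJ bound, *purH* is not transcribed.
So PurH is not produced.
Required activator PurH is absent, so *fenP* is not transcribed.
So FenP is not produced.
cAMP is present, so JovP is active.
With repressor JovP bound, *elnD* is not transcribed.
So ElnD is not produced.
Required activator ElnD is absent, so *yilG* is not transcribed.
So YilG is not produced.
With no repressor bound, *velU* is transcribed.
So VelU is produced and active.
No repressor is bound and VelU is active, so *kulE* is transcribed.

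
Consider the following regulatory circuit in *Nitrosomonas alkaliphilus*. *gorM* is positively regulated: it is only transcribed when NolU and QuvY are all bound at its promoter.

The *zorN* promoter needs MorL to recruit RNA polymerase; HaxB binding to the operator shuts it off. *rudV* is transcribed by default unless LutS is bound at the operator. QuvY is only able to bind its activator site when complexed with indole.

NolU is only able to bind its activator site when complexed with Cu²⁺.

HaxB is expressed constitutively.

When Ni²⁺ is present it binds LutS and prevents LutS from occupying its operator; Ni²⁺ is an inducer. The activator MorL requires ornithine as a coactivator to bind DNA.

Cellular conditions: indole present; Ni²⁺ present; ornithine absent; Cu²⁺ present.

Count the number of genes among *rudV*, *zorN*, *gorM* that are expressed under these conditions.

2

Ni²⁺ is present, so LutS is inactive.
With no repressor bound, *rudV* is transcribed.
→ *rudV* is ON.
Ornithine is absent, so MorL is inactive.
HaxB is produced constitutively and is active.
With repressor HaxB bound, *zorN* is not transcribed.
→ *zorN* is OFF.
Cu²⁺ is present, so NolU is active.
Indole is present, so QuvY is active.
No repressor is bound and NolU and QuvY are active, so *gorM* is transcribed.
→ *gorM* is ON.
2 of the 3 genes are transcribed.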